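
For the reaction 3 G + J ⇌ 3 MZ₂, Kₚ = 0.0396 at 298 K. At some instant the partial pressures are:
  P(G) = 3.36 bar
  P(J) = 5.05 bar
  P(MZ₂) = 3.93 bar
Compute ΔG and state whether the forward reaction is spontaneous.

Qₚ = P(MZ₂)³ / (P(G)³·P(J)) = (3.93)³ / ((3.36)³·(5.05)) = 0.317
ΔG = RT ln(Qₚ/Kₚ) = (8.314 J mol⁻¹ K⁻¹)(298 K) × ln(0.317/0.0396)
   = (2.478 kJ/mol)(2.080) = 5.15 kJ/mol
ΔG > 0, so the forward reaction is non-spontaneous (proceeds in reverse).

ΔG = 5.15 kJ/mol; the forward reaction is non-spontaneous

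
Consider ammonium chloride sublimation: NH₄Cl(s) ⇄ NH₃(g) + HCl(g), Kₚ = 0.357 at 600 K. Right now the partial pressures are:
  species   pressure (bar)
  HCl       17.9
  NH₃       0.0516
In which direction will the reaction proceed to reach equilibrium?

(NH₄Cl is a pure solid — omitted from Qₚ.)
Qₚ = P(NH₃)·P(HCl) = (0.0516)·(17.9) = 0.924
Qₚ = 0.924 > Kₚ = 0.357, so the reverse reaction proceeds.

to the left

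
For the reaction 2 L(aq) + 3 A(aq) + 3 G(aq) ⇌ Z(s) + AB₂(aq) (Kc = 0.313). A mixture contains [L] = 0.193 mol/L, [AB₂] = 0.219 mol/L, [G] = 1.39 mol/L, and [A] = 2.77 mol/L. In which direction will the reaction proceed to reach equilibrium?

(Z is a pure solid — omitted from Qc.)
Qc = [AB₂] / ([L]²·[A]³·[G]³) = (0.219) / ((0.193)²·(2.77)³·(1.39)³) = 0.103
Qc = 0.103 < Kc = 0.313, so the forward reaction proceeds.

in the forward direction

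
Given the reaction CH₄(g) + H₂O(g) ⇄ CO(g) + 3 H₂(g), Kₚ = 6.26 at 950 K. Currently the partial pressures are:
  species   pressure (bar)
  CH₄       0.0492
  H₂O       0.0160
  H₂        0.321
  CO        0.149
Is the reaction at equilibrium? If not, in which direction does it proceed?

neither direction; the system is at equilibrium

Qₚ = P(CO)·P(H₂)³ / (P(CH₄)·P(H₂O)) = (0.149)·(0.321)³ / ((0.0492)·(0.0160)) = 6.26
Qₚ = 6.26 = Kₚ, so the system is already at equilibrium.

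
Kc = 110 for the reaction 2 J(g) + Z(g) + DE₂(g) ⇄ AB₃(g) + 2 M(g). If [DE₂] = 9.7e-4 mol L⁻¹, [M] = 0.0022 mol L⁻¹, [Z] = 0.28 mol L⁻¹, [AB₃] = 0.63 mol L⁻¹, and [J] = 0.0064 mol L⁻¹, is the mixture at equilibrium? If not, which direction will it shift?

no; Q > K, reaction proceeds in reverse

Qc = [AB₃]·[M]² / ([J]²·[Z]·[DE₂]) = (0.63)·(0.0022)² / ((0.0064)²·(0.28)·(9.7e-4)) = 270
Qc = 270 > Kc = 110: net reverse reaction.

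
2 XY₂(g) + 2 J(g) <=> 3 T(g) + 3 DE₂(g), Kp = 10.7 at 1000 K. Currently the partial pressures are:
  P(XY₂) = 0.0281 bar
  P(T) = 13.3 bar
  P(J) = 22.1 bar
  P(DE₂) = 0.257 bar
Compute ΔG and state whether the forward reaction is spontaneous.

Qp = P(T)³·P(DE₂)³ / (P(XY₂)²·P(J)²) = (13.3)³·(0.257)³ / ((0.0281)²·(22.1)²) = 104
ΔG = RT ln(Qp/Kp) = (8.314 J mol⁻¹ K⁻¹)(1000 K) × ln(104/10.7)
   = (8.314 kJ/mol)(2.274) = 18.9 kJ/mol
ΔG > 0, so the forward reaction is non-spontaneous (proceeds in reverse).

ΔG = 18.9 kJ/mol; the forward reaction is non-spontaneous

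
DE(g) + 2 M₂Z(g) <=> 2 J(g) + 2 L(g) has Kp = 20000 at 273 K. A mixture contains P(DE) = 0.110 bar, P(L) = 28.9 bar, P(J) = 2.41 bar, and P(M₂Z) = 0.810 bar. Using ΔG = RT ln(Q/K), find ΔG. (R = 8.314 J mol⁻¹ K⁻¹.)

ΔG = 2.75 kJ/mol

Qp = P(J)²·P(L)² / (P(DE)·P(M₂Z)²) = (2.41)²·(28.9)² / ((0.110)·(0.810)²) = 67200
ΔG = RT ln(Qp/Kp) = (8.314 J mol⁻¹ K⁻¹)(273 K) × ln(67200/20000)
   = (2.270 kJ/mol)(1.212) = 2.75 kJ/mol
ΔG > 0, so the forward reaction is non-spontaneous (proceeds in reverse).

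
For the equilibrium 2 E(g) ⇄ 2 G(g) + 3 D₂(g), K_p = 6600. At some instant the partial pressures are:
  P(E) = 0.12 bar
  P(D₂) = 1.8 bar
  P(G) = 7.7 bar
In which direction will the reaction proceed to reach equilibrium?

Q_p = P(G)²·P(D₂)³ / P(E)² = (7.7)²·(1.8)³ / (0.12)² = 24000
Q_p = 24000 > K_p = 6600, so the reverse reaction proceeds.

to the left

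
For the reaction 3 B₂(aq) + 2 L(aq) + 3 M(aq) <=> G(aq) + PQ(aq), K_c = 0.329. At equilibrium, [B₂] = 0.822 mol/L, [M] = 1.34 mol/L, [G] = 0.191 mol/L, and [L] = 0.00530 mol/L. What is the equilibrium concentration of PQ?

[PQ] = 6.47×10⁻⁵ mol/L

At equilibrium, K_c = [G]·[PQ] / ([B₂]³·[L]²·[M]³) = 0.329.
(0.191)·([PQ]) / ((0.822)³·(0.00530)²·(1.34)³) = 0.329
[PQ] = 6.47×10⁻⁵ mol/L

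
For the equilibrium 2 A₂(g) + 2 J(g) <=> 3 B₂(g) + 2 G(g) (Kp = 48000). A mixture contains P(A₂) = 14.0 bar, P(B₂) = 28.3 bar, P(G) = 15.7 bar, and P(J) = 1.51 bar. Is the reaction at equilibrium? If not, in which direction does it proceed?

forward (toward products)

Qp = P(B₂)³·P(G)² / (P(A₂)²·P(J)²) = (28.3)³·(15.7)² / ((14.0)²·(1.51)²) = 12500
Qp = 12500 < Kp = 48000, so the forward reaction proceeds.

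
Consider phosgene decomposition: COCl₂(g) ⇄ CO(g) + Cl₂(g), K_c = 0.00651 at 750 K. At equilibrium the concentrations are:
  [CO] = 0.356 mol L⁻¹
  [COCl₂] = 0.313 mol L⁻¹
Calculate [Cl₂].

At equilibrium, K_c = [CO]·[Cl₂] / [COCl₂] = 0.00651.
(0.356)·([Cl₂]) / (0.313) = 0.00651
[Cl₂] = 0.00572 mol L⁻¹

[Cl₂] = 0.00572 mol L⁻¹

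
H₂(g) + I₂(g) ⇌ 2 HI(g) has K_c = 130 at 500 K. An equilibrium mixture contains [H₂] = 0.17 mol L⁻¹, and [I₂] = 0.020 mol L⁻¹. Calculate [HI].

At equilibrium, K_c = [HI]² / ([H₂]·[I₂]) = 130.
([HI])² / ((0.17)·(0.020)) = 130
[HI]² = 0.442 ⇒ [HI] = 0.66 mol L⁻¹

[HI] = 0.66 mol L⁻¹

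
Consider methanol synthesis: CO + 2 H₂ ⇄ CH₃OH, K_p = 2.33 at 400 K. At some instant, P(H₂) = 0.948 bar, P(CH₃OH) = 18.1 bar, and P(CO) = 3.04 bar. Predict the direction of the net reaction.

to the left

Q_p = P(CH₃OH) / (P(CO)·P(H₂)²) = (18.1) / ((3.04)·(0.948)²) = 6.63
Q_p = 6.63 > K_p = 2.33, so the reverse reaction proceeds.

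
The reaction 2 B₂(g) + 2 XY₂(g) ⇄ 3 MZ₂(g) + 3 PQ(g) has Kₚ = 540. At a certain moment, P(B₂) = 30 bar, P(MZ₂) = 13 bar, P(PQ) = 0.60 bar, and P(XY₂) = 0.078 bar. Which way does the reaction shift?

forward (toward products)

Qₚ = P(MZ₂)³·P(PQ)³ / (P(B₂)²·P(XY₂)²) = (13)³·(0.60)³ / ((30)²·(0.078)²) = 87
Qₚ = 87 < Kₚ = 540, so the forward reaction proceeds.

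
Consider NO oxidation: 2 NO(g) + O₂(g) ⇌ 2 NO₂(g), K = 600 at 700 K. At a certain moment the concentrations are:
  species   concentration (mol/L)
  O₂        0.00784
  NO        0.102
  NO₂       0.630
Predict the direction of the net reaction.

Q = [NO₂]² / ([NO]²·[O₂]) = (0.630)² / ((0.102)²·(0.00784)) = 4870
Q = 4870 > K = 600, so the reverse reaction proceeds.

toward reactants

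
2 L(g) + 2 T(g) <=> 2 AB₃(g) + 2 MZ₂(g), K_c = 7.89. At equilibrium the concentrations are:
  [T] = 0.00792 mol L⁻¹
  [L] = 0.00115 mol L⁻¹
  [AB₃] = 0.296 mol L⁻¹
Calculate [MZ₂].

At equilibrium, K_c = [AB₃]²·[MZ₂]² / ([L]²·[T]²) = 7.89.
(0.296)²·([MZ₂])² / ((0.00115)²·(0.00792)²) = 7.89
[MZ₂]² = 7.47×10⁻⁹ ⇒ [MZ₂] = 8.64×10⁻⁵ mol L⁻¹

[MZ₂] = 8.64×10⁻⁵ mol L⁻¹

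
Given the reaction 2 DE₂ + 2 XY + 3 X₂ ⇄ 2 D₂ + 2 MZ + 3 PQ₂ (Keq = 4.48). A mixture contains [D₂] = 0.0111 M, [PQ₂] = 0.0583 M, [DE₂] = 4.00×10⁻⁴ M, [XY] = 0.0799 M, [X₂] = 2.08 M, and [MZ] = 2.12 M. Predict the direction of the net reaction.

Q = [D₂]²·[MZ]²·[PQ₂]³ / ([DE₂]²·[XY]²·[X₂]³) = (0.0111)²·(2.12)²·(0.0583)³ / ((4.00×10⁻⁴)²·(0.0799)²·(2.08)³) = 11.9
Q = 11.9 > Keq = 4.48, so the reverse reaction proceeds.

to the left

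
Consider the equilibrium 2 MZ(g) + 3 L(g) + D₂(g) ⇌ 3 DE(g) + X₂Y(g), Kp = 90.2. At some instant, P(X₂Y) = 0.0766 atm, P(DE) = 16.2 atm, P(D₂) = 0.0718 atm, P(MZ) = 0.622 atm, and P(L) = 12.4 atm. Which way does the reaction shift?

Qp = P(DE)³·P(X₂Y) / (P(MZ)²·P(L)³·P(D₂)) = (16.2)³·(0.0766) / ((0.622)²·(12.4)³·(0.0718)) = 6.15
Qp = 6.15 < Kp = 90.2, so the forward reaction proceeds.

in the forward direction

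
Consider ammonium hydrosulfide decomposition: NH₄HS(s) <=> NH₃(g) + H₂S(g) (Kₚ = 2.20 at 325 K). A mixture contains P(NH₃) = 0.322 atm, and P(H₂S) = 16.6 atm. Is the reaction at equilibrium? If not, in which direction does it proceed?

reverse (toward reactants)

(NH₄HS is a pure solid — omitted from Qₚ.)
Qₚ = P(NH₃)·P(H₂S) = (0.322)·(16.6) = 5.35
Qₚ = 5.35 > Kₚ = 2.20, so the reverse reaction proceeds.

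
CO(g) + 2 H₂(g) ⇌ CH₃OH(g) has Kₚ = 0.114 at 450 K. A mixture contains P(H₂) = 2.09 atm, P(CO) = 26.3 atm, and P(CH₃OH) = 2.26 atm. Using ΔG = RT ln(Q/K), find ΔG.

ΔG = -6.57 kJ/mol

Qₚ = P(CH₃OH) / (P(CO)·P(H₂)²) = (2.26) / ((26.3)·(2.09)²) = 0.0197
ΔG = RT ln(Qₚ/Kₚ) = (8.314 J mol⁻¹ K⁻¹)(450 K) × ln(0.0197/0.114)
   = (3.741 kJ/mol)(-1.756) = -6.57 kJ/mol
ΔG < 0, so the forward reaction is spontaneous (proceeds forward).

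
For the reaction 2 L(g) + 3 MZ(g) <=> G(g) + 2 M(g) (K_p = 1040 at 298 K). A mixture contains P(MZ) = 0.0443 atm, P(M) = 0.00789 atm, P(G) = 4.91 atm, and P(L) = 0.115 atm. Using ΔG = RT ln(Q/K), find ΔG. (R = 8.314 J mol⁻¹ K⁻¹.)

Q_p = P(G)·P(M)² / (P(L)²·P(MZ)³) = (4.91)·(0.00789)² / ((0.115)²·(0.0443)³) = 266
ΔG = RT ln(Q_p/K_p) = (8.314 J mol⁻¹ K⁻¹)(298 K) × ln(266/1040)
   = (2.478 kJ/mol)(-1.363) = -3.38 kJ/mol
ΔG < 0, so the forward reaction is spontaneous (proceeds forward).

ΔG = -3.38 kJ/mol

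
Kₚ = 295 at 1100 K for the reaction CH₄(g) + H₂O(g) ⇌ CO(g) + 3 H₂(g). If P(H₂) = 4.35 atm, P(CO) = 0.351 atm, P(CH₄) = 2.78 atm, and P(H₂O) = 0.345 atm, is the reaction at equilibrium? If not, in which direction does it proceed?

in the forward direction

Qₚ = P(CO)·P(H₂)³ / (P(CH₄)·P(H₂O)) = (0.351)·(4.35)³ / ((2.78)·(0.345)) = 30.1
Qₚ = 30.1 < Kₚ = 295, so the forward reaction proceeds.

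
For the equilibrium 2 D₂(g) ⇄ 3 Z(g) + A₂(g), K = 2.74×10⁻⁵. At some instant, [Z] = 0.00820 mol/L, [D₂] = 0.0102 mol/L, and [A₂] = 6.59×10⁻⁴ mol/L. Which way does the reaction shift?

Q = [Z]³·[A₂] / [D₂]² = (0.00820)³·(6.59×10⁻⁴) / (0.0102)² = 3.49×10⁻⁶
Q = 3.49×10⁻⁶ < K = 2.74×10⁻⁵, so the forward reaction proceeds.

forward (toward products)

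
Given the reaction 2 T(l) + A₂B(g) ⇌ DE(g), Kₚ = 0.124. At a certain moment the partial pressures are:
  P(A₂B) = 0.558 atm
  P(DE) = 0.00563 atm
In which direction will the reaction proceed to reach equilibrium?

(T is a pure liquid — omitted from Qₚ.)
Qₚ = P(DE) / P(A₂B) = (0.00563) / (0.558) = 0.0101
Qₚ = 0.0101 < Kₚ = 0.124, so the forward reaction proceeds.

in the forward direction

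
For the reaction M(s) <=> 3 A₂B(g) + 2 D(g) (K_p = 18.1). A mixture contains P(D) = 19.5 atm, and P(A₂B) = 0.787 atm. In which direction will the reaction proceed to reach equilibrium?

(M is a pure solid — omitted from Q_p.)
Q_p = P(A₂B)³·P(D)² = (0.787)³·(19.5)² = 185
Q_p = 185 > K_p = 18.1, so the reverse reaction proceeds.

in the reverse direction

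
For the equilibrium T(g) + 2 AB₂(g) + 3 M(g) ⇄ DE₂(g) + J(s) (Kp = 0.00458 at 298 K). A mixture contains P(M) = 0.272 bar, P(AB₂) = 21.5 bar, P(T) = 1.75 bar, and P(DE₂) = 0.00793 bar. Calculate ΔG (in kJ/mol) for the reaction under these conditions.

ΔG = -5.55 kJ/mol

(J is a pure solid — omitted from Qp.)
Qp = P(DE₂) / (P(T)·P(AB₂)²·P(M)³) = (0.00793) / ((1.75)·(21.5)²·(0.272)³) = 4.87e-4
ΔG = RT ln(Qp/Kp) = (8.314 J mol⁻¹ K⁻¹)(298 K) × ln(4.87e-4/0.00458)
   = (2.478 kJ/mol)(-2.241) = -5.55 kJ/mol
ΔG < 0, so the forward reaction is spontaneous (proceeds forward).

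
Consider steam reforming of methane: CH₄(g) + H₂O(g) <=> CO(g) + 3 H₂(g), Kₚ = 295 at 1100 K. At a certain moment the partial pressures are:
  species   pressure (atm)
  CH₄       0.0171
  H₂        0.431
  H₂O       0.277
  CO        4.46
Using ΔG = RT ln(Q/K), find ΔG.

ΔG = -12.5 kJ/mol

Qₚ = P(CO)·P(H₂)³ / (P(CH₄)·P(H₂O)) = (4.46)·(0.431)³ / ((0.0171)·(0.277)) = 75.4
ΔG = RT ln(Qₚ/Kₚ) = (8.314 J mol⁻¹ K⁻¹)(1100 K) × ln(75.4/295)
   = (9.145 kJ/mol)(-1.364) = -12.5 kJ/mol
ΔG < 0, so the forward reaction is spontaneous (proceeds forward).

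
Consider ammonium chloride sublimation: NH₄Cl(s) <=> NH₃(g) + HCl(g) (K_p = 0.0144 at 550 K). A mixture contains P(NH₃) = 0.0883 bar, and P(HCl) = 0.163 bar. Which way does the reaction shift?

neither direction; the system is at equilibrium

(NH₄Cl is a pure solid — omitted from Q_p.)
Q_p = P(NH₃)·P(HCl) = (0.0883)·(0.163) = 0.0144
Q_p = 0.0144 = K_p, so the system is already at equilibrium.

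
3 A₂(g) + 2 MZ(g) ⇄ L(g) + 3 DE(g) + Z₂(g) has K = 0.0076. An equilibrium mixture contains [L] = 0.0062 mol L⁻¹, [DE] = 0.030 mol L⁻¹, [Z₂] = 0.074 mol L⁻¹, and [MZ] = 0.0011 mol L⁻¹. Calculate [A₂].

[A₂] = 1.1 mol L⁻¹

At equilibrium, K = [L]·[DE]³·[Z₂] / ([A₂]³·[MZ]²) = 0.0076.
(0.0062)·(0.030)³·(0.074) / (([A₂])³·(0.0011)²) = 0.0076
[A₂]³ = 1.35 ⇒ [A₂] = 1.1 mol L⁻¹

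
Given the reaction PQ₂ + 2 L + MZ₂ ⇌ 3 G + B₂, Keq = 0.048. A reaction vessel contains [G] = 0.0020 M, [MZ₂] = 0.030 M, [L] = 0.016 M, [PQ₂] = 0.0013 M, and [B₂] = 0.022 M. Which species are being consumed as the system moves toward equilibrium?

PQ₂, L, MZ₂ (reactants)

Q = [G]³·[B₂] / ([PQ₂]·[L]²·[MZ₂]) = (0.0020)³·(0.022) / ((0.0013)·(0.016)²·(0.030)) = 0.018
Q = 0.018 < Keq = 0.048: net forward reaction.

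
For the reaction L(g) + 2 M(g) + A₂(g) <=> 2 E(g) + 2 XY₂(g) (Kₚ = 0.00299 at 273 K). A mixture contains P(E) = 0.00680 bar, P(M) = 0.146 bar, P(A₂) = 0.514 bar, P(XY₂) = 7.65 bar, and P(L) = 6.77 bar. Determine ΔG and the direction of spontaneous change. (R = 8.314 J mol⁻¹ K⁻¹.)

ΔG = 5.68 kJ/mol; the forward reaction is non-spontaneous

Qₚ = P(E)²·P(XY₂)² / (P(L)·P(M)²·P(A₂)) = (0.00680)²·(7.65)² / ((6.77)·(0.146)²·(0.514)) = 0.0365
ΔG = RT ln(Qₚ/Kₚ) = (8.314 J mol⁻¹ K⁻¹)(273 K) × ln(0.0365/0.00299)
   = (2.270 kJ/mol)(2.502) = 5.68 kJ/mol
ΔG > 0, so the forward reaction is non-spontaneous (proceeds in reverse).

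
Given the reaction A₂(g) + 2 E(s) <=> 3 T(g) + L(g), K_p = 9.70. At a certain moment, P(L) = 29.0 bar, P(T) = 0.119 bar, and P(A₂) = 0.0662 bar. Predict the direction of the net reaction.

toward products

(E is a pure solid — omitted from Q_p.)
Q_p = P(T)³·P(L) / P(A₂) = (0.119)³·(29.0) / (0.0662) = 0.738
Q_p = 0.738 < K_p = 9.70, so the forward reaction proceeds.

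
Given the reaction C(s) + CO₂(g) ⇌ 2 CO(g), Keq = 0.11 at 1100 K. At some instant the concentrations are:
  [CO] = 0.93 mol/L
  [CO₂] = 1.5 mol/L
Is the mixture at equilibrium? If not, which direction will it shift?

(C is a pure solid — omitted from Q.)
Q = [CO]² / [CO₂] = (0.93)² / (1.5) = 0.58
Q = 0.58 > Keq = 0.11: net reverse reaction.

no; Q > K, reaction proceeds in reverse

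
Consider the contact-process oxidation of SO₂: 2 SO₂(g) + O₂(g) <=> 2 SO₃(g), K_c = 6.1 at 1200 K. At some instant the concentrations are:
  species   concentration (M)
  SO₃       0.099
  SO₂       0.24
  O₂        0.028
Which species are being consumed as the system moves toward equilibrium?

Q_c = [SO₃]² / ([SO₂]²·[O₂]) = (0.099)² / ((0.24)²·(0.028)) = 6.1
Q_c = 6.1 = K_c; the system is at equilibrium.

none (at equilibrium)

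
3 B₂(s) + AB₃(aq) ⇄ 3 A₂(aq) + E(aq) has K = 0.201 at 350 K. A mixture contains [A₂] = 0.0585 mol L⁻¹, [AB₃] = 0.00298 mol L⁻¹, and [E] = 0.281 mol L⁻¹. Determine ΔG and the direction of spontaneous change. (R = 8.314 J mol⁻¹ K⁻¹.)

ΔG = -6.88 kJ/mol; the forward reaction is spontaneous

(B₂ is a pure solid — omitted from Q.)
Q = [A₂]³·[E] / [AB₃] = (0.0585)³·(0.281) / (0.00298) = 0.0189
ΔG = RT ln(Q/K) = (8.314 J mol⁻¹ K⁻¹)(350 K) × ln(0.0189/0.201)
   = (2.910 kJ/mol)(-2.364) = -6.88 kJ/mol
ΔG < 0, so the forward reaction is spontaneous (proceeds forward).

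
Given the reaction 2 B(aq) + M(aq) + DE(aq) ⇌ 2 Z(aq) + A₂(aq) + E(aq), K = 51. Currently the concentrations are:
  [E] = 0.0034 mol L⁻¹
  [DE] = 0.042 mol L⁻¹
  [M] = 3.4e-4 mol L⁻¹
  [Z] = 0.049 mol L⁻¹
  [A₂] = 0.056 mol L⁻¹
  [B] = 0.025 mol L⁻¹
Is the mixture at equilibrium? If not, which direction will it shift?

yes, at equilibrium

Q = [Z]²·[A₂]·[E] / ([B]²·[M]·[DE]) = (0.049)²·(0.056)·(0.0034) / ((0.025)²·(3.4e-4)·(0.042)) = 51
Q = 51 = K; the system is at equilibrium.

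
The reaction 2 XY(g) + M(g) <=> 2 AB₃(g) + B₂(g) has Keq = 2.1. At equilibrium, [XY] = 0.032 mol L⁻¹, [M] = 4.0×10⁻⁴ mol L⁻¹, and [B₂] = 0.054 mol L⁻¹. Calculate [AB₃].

At equilibrium, Keq = [AB₃]²·[B₂] / ([XY]²·[M]) = 2.1.
([AB₃])²·(0.054) / ((0.032)²·(4.0×10⁻⁴)) = 2.1
[AB₃]² = 1.59×10⁻⁵ ⇒ [AB₃] = 0.0040 mol L⁻¹

[AB₃] = 0.0040 mol L⁻¹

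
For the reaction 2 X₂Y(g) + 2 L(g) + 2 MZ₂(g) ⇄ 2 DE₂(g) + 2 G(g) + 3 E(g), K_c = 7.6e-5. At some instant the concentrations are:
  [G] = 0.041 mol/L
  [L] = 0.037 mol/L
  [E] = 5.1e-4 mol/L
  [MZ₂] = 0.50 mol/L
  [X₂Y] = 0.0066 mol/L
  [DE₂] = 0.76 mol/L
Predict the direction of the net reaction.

Q_c = [DE₂]²·[G]²·[E]³ / ([X₂Y]²·[L]²·[MZ₂]²) = (0.76)²·(0.041)²·(5.1e-4)³ / ((0.0066)²·(0.037)²·(0.50)²) = 8.6e-6
Q_c = 8.6e-6 < K_c = 7.6e-5, so the forward reaction proceeds.

in the forward direction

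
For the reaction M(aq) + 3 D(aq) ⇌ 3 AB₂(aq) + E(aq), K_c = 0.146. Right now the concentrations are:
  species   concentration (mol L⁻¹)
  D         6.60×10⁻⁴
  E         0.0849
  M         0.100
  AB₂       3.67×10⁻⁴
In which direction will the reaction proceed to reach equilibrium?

neither direction; the system is at equilibrium

Q_c = [AB₂]³·[E] / ([M]·[D]³) = (3.67×10⁻⁴)³·(0.0849) / ((0.100)·(6.60×10⁻⁴)³) = 0.146
Q_c = 0.146 = K_c, so the system is already at equilibrium.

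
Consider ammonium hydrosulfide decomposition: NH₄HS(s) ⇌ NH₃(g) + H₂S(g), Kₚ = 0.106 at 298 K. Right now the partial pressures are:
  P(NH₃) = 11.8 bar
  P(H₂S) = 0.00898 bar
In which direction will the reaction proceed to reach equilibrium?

(NH₄HS is a pure solid — omitted from Qₚ.)
Qₚ = P(NH₃)·P(H₂S) = (11.8)·(0.00898) = 0.106
Qₚ = 0.106 = Kₚ, so the system is already at equilibrium.

at equilibrium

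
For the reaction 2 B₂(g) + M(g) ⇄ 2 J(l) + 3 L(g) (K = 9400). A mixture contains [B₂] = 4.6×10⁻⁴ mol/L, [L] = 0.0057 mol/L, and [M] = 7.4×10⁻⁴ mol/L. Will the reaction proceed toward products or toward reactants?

(J is a pure liquid — omitted from Q.)
Q = [L]³ / ([B₂]²·[M]) = (0.0057)³ / ((4.6×10⁻⁴)²·(7.4×10⁻⁴)) = 1200
Q = 1200 < K = 9400, so the forward reaction proceeds.

to the right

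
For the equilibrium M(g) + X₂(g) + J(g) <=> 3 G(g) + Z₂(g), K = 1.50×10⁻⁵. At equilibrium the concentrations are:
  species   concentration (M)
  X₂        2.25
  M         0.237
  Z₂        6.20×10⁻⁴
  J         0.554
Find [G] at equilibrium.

[G] = 0.193 M

At equilibrium, K = [G]³·[Z₂] / ([M]·[X₂]·[J]) = 1.50×10⁻⁵.
([G])³·(6.20×10⁻⁴) / ((0.237)·(2.25)·(0.554)) = 1.50×10⁻⁵
[G]³ = 0.00715 ⇒ [G] = 0.193 M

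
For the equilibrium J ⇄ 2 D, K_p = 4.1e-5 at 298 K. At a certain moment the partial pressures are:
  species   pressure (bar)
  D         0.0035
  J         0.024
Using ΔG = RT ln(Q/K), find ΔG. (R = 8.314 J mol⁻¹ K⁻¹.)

ΔG = 6.25 kJ/mol

Q_p = P(D)² / P(J) = (0.0035)² / (0.024) = 5.10e-4
ΔG = RT ln(Q_p/K_p) = (8.314 J mol⁻¹ K⁻¹)(298 K) × ln(5.10e-4/4.1e-5)
   = (2.478 kJ/mol)(2.521) = 6.25 kJ/mol
ΔG > 0, so the forward reaction is non-spontaneous (proceeds in reverse).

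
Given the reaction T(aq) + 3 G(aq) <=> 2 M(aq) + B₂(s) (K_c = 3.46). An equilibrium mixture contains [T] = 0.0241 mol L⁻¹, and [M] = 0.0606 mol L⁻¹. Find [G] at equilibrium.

[G] = 0.353 mol L⁻¹

(B₂ is a pure solid — omitted from K_c.)
At equilibrium, K_c = [M]² / ([T]·[G]³) = 3.46.
(0.0606)² / ((0.0241)·([G])³) = 3.46
[G]³ = 0.0440 ⇒ [G] = 0.353 mol L⁻¹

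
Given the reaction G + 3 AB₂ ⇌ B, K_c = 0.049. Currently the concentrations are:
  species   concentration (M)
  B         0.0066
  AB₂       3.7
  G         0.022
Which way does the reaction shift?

in the forward direction

Q_c = [B] / ([G]·[AB₂]³) = (0.0066) / ((0.022)·(3.7)³) = 0.0059
Q_c = 0.0059 < K_c = 0.049, so the forward reaction proceeds.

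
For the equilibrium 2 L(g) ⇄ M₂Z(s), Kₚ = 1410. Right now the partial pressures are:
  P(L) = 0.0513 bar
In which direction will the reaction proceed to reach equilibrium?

(M₂Z is a pure solid — omitted from Qₚ.)
Qₚ = 1 / P(L)² = 1 / (0.0513)² = 380
Qₚ = 380 < Kₚ = 1410, so the forward reaction proceeds.

toward products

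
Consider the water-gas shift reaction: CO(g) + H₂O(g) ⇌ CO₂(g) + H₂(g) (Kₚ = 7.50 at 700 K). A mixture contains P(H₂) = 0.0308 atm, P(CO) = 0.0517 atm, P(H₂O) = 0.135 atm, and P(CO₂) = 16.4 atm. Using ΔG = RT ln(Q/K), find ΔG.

Qₚ = P(CO₂)·P(H₂) / (P(CO)·P(H₂O)) = (16.4)·(0.0308) / ((0.0517)·(0.135)) = 72.4
ΔG = RT ln(Qₚ/Kₚ) = (8.314 J mol⁻¹ K⁻¹)(700 K) × ln(72.4/7.50)
   = (5.820 kJ/mol)(2.267) = 13.2 kJ/mol
ΔG > 0, so the forward reaction is non-spontaneous (proceeds in reverse).

ΔG = 13.2 kJ/mol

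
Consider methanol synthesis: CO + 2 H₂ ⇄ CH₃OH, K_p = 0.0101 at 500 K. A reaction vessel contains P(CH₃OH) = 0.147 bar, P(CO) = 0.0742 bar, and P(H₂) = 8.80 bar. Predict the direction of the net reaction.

to the left

Q_p = P(CH₃OH) / (P(CO)·P(H₂)²) = (0.147) / ((0.0742)·(8.80)²) = 0.0256
Q_p = 0.0256 > K_p = 0.0101, so the reverse reaction proceeds.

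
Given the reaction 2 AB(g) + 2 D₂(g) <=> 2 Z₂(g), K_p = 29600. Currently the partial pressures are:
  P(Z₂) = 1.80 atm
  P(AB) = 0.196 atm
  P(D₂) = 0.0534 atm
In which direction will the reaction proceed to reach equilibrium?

Q_p = P(Z₂)² / (P(AB)²·P(D₂)²) = (1.80)² / ((0.196)²·(0.0534)²) = 29600
Q_p = 29600 = K_p, so the system is already at equilibrium.

neither direction; the system is at equilibrium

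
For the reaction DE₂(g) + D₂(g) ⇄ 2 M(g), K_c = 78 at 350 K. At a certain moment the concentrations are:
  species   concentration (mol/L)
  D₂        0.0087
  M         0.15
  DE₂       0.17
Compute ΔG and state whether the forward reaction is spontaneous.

Q_c = [M]² / ([DE₂]·[D₂]) = (0.15)² / ((0.17)·(0.0087)) = 15.2
ΔG = RT ln(Q_c/K_c) = (8.314 J mol⁻¹ K⁻¹)(350 K) × ln(15.2/78)
   = (2.910 kJ/mol)(-1.635) = -4.76 kJ/mol
ΔG < 0, so the forward reaction is spontaneous (proceeds forward).

ΔG = -4.76 kJ/mol; the forward reaction is spontaneous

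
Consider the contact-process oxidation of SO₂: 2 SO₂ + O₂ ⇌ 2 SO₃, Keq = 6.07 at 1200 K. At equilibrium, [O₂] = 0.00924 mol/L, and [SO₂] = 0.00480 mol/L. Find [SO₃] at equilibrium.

At equilibrium, Keq = [SO₃]² / ([SO₂]²·[O₂]) = 6.07.
([SO₃])² / ((0.00480)²·(0.00924)) = 6.07
[SO₃]² = 1.29×10⁻⁶ ⇒ [SO₃] = 0.00114 mol/L

[SO₃] = 0.00114 mol/L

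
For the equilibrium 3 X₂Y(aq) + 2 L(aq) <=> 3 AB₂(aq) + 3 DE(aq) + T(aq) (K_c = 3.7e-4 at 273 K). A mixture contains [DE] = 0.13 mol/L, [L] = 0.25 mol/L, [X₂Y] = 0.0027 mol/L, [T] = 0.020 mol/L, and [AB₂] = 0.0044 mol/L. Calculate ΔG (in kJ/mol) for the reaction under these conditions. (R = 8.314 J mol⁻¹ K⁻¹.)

ΔG = 4.78 kJ/mol

Q_c = [AB₂]³·[DE]³·[T] / ([X₂Y]³·[L]²) = (0.0044)³·(0.13)³·(0.020) / ((0.0027)³·(0.25)²) = 0.00304
ΔG = RT ln(Q_c/K_c) = (8.314 J mol⁻¹ K⁻¹)(273 K) × ln(0.00304/3.7e-4)
   = (2.270 kJ/mol)(2.106) = 4.78 kJ/mol
ΔG > 0, so the forward reaction is non-spontaneous (proceeds in reverse).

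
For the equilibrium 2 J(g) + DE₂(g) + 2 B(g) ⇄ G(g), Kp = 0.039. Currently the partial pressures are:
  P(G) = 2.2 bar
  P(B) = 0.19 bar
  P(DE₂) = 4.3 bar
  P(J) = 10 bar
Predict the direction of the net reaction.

reverse (toward reactants)

Qp = P(G) / (P(J)²·P(DE₂)·P(B)²) = (2.2) / ((10)²·(4.3)·(0.19)²) = 0.14
Qp = 0.14 > Kp = 0.039, so the reverse reaction proceeds.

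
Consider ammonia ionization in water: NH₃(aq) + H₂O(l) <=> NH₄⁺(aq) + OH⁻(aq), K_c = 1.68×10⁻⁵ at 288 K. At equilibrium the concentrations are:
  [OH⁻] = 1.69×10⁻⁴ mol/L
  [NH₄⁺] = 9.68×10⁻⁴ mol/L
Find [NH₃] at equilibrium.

[NH₃] = 0.00974 mol/L

(H₂O is a pure liquid — omitted from K_c.)
At equilibrium, K_c = [NH₄⁺]·[OH⁻] / [NH₃] = 1.68×10⁻⁵.
(9.68×10⁻⁴)·(1.69×10⁻⁴) / ([NH₃]) = 1.68×10⁻⁵
[NH₃] = 0.00974 mol/L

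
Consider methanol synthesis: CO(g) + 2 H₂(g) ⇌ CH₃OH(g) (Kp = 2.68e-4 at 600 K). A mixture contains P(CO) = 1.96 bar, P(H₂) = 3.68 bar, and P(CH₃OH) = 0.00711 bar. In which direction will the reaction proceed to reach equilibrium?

Qp = P(CH₃OH) / (P(CO)·P(H₂)²) = (0.00711) / ((1.96)·(3.68)²) = 2.68e-4
Qp = 2.68e-4 = Kp, so the system is already at equilibrium.

no net change (already at equilibrium)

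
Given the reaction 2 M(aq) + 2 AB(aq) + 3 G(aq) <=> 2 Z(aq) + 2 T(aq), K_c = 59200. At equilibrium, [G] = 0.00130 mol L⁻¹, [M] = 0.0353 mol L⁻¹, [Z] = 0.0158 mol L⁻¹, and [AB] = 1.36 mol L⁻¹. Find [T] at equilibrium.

[T] = 0.0347 mol L⁻¹

At equilibrium, K_c = [Z]²·[T]² / ([M]²·[AB]²·[G]³) = 59200.
(0.0158)²·([T])² / ((0.0353)²·(1.36)²·(0.00130)³) = 59200
[T]² = 0.00120 ⇒ [T] = 0.0347 mol L⁻¹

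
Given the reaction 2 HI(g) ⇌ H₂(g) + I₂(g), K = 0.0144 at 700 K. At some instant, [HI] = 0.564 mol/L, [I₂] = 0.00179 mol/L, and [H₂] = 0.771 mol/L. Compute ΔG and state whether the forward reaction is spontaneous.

Q = [H₂]·[I₂] / [HI]² = (0.771)·(0.00179) / (0.564)² = 0.00434
ΔG = RT ln(Q/K) = (8.314 J mol⁻¹ K⁻¹)(700 K) × ln(0.00434/0.0144)
   = (5.820 kJ/mol)(-1.199) = -6.98 kJ/mol
ΔG < 0, so the forward reaction is spontaneous (proceeds forward).

ΔG = -6.98 kJ/mol; the forward reaction is spontaneous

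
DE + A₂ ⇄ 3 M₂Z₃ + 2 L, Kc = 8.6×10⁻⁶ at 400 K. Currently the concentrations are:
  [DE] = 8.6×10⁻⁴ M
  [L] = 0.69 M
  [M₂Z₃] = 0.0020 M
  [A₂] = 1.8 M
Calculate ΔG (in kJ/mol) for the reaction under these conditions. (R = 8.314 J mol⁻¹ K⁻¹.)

ΔG = -4.16 kJ/mol

Qc = [M₂Z₃]³·[L]² / ([DE]·[A₂]) = (0.0020)³·(0.69)² / ((8.6×10⁻⁴)·(1.8)) = 2.46×10⁻⁶
ΔG = RT ln(Qc/Kc) = (8.314 J mol⁻¹ K⁻¹)(400 K) × ln(2.46×10⁻⁶/8.6×10⁻⁶)
   = (3.326 kJ/mol)(-1.252) = -4.16 kJ/mol
ΔG < 0, so the forward reaction is spontaneous (proceeds forward).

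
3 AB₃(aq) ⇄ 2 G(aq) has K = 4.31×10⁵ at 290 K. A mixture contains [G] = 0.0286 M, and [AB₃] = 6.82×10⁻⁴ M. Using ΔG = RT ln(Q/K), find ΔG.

Q = [G]² / [AB₃]³ = (0.0286)² / (6.82×10⁻⁴)³ = 2.58×10⁶
ΔG = RT ln(Q/K) = (8.314 J mol⁻¹ K⁻¹)(290 K) × ln(2.58×10⁶/4.31×10⁵)
   = (2.411 kJ/mol)(1.789) = 4.31 kJ/mol
ΔG > 0, so the forward reaction is non-spontaneous (proceeds in reverse).

ΔG = 4.31 kJ/mol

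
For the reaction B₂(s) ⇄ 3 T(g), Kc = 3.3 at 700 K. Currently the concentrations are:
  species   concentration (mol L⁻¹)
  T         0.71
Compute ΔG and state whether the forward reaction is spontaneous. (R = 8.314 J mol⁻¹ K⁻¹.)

ΔG = -12.9 kJ/mol; the forward reaction is spontaneous

(B₂ is a pure solid — omitted from Qc.)
Qc = [T]³ = (0.71)³ = 0.358
ΔG = RT ln(Qc/Kc) = (8.314 J mol⁻¹ K⁻¹)(700 K) × ln(0.358/3.3)
   = (5.820 kJ/mol)(-2.221) = -12.9 kJ/mol
ΔG < 0, so the forward reaction is spontaneous (proceeds forward).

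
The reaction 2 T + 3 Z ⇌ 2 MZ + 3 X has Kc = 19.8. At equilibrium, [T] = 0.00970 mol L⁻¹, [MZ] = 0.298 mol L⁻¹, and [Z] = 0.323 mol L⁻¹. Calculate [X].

[X] = 0.0891 mol L⁻¹

At equilibrium, Kc = [MZ]²·[X]³ / ([T]²·[Z]³) = 19.8.
(0.298)²·([X])³ / ((0.00970)²·(0.323)³) = 19.8
[X]³ = 7.07×10⁻⁴ ⇒ [X] = 0.0891 mol L⁻¹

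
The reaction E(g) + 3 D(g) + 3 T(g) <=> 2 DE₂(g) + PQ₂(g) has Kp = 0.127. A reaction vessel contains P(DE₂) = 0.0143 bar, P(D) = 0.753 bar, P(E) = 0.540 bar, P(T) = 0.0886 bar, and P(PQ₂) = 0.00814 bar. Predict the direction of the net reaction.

Qp = P(DE₂)²·P(PQ₂) / (P(E)·P(D)³·P(T)³) = (0.0143)²·(0.00814) / ((0.540)·(0.753)³·(0.0886)³) = 0.0104
Qp = 0.0104 < Kp = 0.127, so the forward reaction proceeds.

in the forward direction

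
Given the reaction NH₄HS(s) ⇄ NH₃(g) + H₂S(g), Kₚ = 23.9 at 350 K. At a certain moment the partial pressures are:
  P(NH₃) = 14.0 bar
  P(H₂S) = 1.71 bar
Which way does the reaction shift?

(NH₄HS is a pure solid — omitted from Qₚ.)
Qₚ = P(NH₃)·P(H₂S) = (14.0)·(1.71) = 23.9
Qₚ = 23.9 = Kₚ, so the system is already at equilibrium.

neither direction; the system is at equilibrium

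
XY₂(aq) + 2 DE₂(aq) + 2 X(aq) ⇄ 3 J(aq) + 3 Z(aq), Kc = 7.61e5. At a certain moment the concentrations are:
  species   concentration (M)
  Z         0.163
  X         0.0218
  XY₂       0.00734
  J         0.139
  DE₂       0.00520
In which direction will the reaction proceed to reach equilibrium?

Qc = [J]³·[Z]³ / ([XY₂]·[DE₂]²·[X]²) = (0.139)³·(0.163)³ / ((0.00734)·(0.00520)²·(0.0218)²) = 1.23e5
Qc = 1.23e5 < Kc = 7.61e5, so the forward reaction proceeds.

in the forward direction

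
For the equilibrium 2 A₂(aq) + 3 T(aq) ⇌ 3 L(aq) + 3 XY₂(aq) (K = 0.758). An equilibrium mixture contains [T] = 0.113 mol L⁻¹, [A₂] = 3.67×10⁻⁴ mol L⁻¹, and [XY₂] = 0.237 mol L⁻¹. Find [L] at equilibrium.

At equilibrium, K = [L]³·[XY₂]³ / ([A₂]²·[T]³) = 0.758.
([L])³·(0.237)³ / ((3.67×10⁻⁴)²·(0.113)³) = 0.758
[L]³ = 1.11×10⁻⁸ ⇒ [L] = 0.00223 mol L⁻¹

[L] = 0.00223 mol L⁻¹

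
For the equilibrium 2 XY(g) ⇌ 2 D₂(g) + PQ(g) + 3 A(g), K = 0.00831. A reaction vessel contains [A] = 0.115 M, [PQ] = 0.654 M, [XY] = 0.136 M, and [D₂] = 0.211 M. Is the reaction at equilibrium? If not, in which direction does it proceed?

Q = [D₂]²·[PQ]·[A]³ / [XY]² = (0.211)²·(0.654)·(0.115)³ / (0.136)² = 0.00239
Q = 0.00239 < K = 0.00831, so the forward reaction proceeds.

forward (toward products)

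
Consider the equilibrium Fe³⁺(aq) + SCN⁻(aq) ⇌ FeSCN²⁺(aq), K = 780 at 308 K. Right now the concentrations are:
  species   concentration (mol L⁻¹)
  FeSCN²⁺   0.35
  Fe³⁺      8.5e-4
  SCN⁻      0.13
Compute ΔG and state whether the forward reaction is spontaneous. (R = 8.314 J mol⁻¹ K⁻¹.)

Q = [FeSCN²⁺] / ([Fe³⁺]·[SCN⁻]) = (0.35) / ((8.5e-4)·(0.13)) = 3170
ΔG = RT ln(Q/K) = (8.314 J mol⁻¹ K⁻¹)(308 K) × ln(3170/780)
   = (2.561 kJ/mol)(1.402) = 3.59 kJ/mol
ΔG > 0, so the forward reaction is non-spontaneous (proceeds in reverse).

ΔG = 3.59 kJ/mol; the forward reaction is non-spontaneous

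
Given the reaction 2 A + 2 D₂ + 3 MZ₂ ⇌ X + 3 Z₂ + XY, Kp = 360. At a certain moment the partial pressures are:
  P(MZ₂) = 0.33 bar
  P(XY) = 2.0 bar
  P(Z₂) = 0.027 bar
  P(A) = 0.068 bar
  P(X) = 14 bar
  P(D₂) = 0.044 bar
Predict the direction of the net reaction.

Qp = P(X)·P(Z₂)³·P(XY) / (P(A)²·P(D₂)²·P(MZ₂)³) = (14)·(0.027)³·(2.0) / ((0.068)²·(0.044)²·(0.33)³) = 1700
Qp = 1700 > Kp = 360, so the reverse reaction proceeds.

in the reverse direction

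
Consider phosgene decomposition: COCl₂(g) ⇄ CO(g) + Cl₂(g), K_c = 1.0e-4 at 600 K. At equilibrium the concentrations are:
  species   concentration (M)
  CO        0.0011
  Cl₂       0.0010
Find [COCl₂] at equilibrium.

At equilibrium, K_c = [CO]·[Cl₂] / [COCl₂] = 1.0e-4.
(0.0011)·(0.0010) / ([COCl₂]) = 1.0e-4
[COCl₂] = 0.0110 = 0.011 M

[COCl₂] = 0.011 M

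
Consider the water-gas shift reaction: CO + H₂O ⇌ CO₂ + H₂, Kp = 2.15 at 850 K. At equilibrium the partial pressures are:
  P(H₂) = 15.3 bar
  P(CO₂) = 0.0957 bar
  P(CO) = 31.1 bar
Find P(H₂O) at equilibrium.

At equilibrium, Kp = P(CO₂)·P(H₂) / (P(CO)·P(H₂O)) = 2.15.
(0.0957)·(15.3) / ((31.1)·(P(H₂O))) = 2.15
P(H₂O) = 0.0219 bar

P(H₂O) = 0.0219 bar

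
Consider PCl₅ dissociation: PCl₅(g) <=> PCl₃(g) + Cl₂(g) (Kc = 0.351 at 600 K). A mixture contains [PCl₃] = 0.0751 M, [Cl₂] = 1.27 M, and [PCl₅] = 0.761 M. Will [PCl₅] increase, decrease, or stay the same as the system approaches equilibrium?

decrease

Qc = [PCl₃]·[Cl₂] / [PCl₅] = (0.0751)·(1.27) / (0.761) = 0.125
Qc = 0.125 < Kc = 0.351: net forward reaction.
PCl₅ is a reactant, so it decreases.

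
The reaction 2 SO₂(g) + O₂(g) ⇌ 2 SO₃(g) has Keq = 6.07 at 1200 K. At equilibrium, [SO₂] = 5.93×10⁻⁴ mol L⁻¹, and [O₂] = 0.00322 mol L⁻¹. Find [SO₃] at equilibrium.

At equilibrium, Keq = [SO₃]² / ([SO₂]²·[O₂]) = 6.07.
([SO₃])² / ((5.93×10⁻⁴)²·(0.00322)) = 6.07
[SO₃]² = 6.87×10⁻⁹ ⇒ [SO₃] = 8.29×10⁻⁵ mol L⁻¹

[SO₃] = 8.29×10⁻⁵ mol L⁻¹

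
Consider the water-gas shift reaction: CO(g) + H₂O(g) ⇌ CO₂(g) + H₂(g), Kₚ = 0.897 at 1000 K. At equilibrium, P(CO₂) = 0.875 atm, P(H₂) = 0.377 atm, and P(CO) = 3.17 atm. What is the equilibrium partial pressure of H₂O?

At equilibrium, Kₚ = P(CO₂)·P(H₂) / (P(CO)·P(H₂O)) = 0.897.
(0.875)·(0.377) / ((3.17)·(P(H₂O))) = 0.897
P(H₂O) = 0.116 atm

P(H₂O) = 0.116 atm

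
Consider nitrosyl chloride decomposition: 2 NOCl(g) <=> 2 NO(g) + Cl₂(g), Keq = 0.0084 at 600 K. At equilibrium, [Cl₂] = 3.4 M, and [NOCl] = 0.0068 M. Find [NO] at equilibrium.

At equilibrium, Keq = [NO]²·[Cl₂] / [NOCl]² = 0.0084.
([NO])²·(3.4) / (0.0068)² = 0.0084
[NO]² = 1.14×10⁻⁷ ⇒ [NO] = 3.4×10⁻⁴ M

[NO] = 3.4×10⁻⁴ M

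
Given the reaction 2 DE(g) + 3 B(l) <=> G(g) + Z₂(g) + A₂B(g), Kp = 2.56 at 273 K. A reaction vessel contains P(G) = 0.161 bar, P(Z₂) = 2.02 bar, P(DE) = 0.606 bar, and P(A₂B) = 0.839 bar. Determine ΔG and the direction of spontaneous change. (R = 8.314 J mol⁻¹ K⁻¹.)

ΔG = -2.81 kJ/mol; the forward reaction is spontaneous

(B is a pure liquid — omitted from Qp.)
Qp = P(G)·P(Z₂)·P(A₂B) / P(DE)² = (0.161)·(2.02)·(0.839) / (0.606)² = 0.743
ΔG = RT ln(Qp/Kp) = (8.314 J mol⁻¹ K⁻¹)(273 K) × ln(0.743/2.56)
   = (2.270 kJ/mol)(-1.237) = -2.81 kJ/mol
ΔG < 0, so the forward reaction is spontaneous (proceeds forward).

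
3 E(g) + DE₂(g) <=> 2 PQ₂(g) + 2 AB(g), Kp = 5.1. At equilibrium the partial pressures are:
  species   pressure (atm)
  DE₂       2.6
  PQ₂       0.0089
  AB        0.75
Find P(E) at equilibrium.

P(E) = 0.015 atm

At equilibrium, Kp = P(PQ₂)²·P(AB)² / (P(E)³·P(DE₂)) = 5.1.
(0.0089)²·(0.75)² / ((P(E))³·(2.6)) = 5.1
P(E)³ = 3.36e-6 ⇒ P(E) = 0.015 atm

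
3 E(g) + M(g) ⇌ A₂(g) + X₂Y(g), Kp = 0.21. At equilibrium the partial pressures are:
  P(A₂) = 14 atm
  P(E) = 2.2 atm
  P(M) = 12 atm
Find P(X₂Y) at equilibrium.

At equilibrium, Kp = P(A₂)·P(X₂Y) / (P(E)³·P(M)) = 0.21.
(14)·(P(X₂Y)) / ((2.2)³·(12)) = 0.21
P(X₂Y) = 1.92 = 1.9 atm

P(X₂Y) = 1.9 atm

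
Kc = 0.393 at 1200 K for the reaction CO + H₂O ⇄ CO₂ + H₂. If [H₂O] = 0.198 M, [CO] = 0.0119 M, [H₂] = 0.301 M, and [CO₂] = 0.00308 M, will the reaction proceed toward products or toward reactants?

Qc = [CO₂]·[H₂] / ([CO]·[H₂O]) = (0.00308)·(0.301) / ((0.0119)·(0.198)) = 0.393
Qc = 0.393 = Kc, so the system is already at equilibrium.

neither direction; the system is at equilibrium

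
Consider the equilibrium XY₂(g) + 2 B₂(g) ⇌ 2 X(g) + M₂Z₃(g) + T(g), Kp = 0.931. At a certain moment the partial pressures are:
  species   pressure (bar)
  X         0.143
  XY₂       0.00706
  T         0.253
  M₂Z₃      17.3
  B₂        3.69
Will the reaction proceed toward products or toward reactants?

Qp = P(X)²·P(M₂Z₃)·P(T) / (P(XY₂)·P(B₂)²) = (0.143)²·(17.3)·(0.253) / ((0.00706)·(3.69)²) = 0.931
Qp = 0.931 = Kp, so the system is already at equilibrium.

no net change (already at equilibrium)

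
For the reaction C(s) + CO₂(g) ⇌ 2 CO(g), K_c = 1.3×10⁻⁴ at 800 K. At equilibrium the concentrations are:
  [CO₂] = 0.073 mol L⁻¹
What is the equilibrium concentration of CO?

(C is a pure solid — omitted from K_c.)
At equilibrium, K_c = [CO]² / [CO₂] = 1.3×10⁻⁴.
([CO])² / (0.073) = 1.3×10⁻⁴
[CO]² = 9.49×10⁻⁶ ⇒ [CO] = 0.0031 mol L⁻¹

[CO] = 0.0031 mol L⁻¹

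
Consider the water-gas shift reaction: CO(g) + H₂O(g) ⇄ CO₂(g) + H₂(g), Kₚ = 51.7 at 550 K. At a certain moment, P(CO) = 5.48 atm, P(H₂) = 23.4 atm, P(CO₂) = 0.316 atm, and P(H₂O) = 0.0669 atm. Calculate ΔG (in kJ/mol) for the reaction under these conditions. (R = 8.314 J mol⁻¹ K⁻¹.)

ΔG = -4.30 kJ/mol

Qₚ = P(CO₂)·P(H₂) / (P(CO)·P(H₂O)) = (0.316)·(23.4) / ((5.48)·(0.0669)) = 20.2
ΔG = RT ln(Qₚ/Kₚ) = (8.314 J mol⁻¹ K⁻¹)(550 K) × ln(20.2/51.7)
   = (4.573 kJ/mol)(-0.9398) = -4.30 kJ/mol
ΔG < 0, so the forward reaction is spontaneous (proceeds forward).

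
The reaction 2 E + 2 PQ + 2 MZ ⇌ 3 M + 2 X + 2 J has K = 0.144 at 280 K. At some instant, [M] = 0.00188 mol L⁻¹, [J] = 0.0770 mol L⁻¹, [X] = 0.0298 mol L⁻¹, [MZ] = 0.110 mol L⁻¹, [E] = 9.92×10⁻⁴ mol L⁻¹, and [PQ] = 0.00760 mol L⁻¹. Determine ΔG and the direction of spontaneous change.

ΔG = -2.42 kJ/mol; the forward reaction is spontaneous

Q = [M]³·[X]²·[J]² / ([E]²·[PQ]²·[MZ]²) = (0.00188)³·(0.0298)²·(0.0770)² / ((9.92×10⁻⁴)²·(0.00760)²·(0.110)²) = 0.0509
ΔG = RT ln(Q/K) = (8.314 J mol⁻¹ K⁻¹)(280 K) × ln(0.0509/0.144)
   = (2.328 kJ/mol)(-1.040) = -2.42 kJ/mol
ΔG < 0, so the forward reaction is spontaneous (proceeds forward).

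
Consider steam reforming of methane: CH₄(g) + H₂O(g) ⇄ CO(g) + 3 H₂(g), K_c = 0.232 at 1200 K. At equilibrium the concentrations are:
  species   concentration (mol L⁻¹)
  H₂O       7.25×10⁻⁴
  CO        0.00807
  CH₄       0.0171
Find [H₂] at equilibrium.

At equilibrium, K_c = [CO]·[H₂]³ / ([CH₄]·[H₂O]) = 0.232.
(0.00807)·([H₂])³ / ((0.0171)·(7.25×10⁻⁴)) = 0.232
[H₂]³ = 3.56×10⁻⁴ ⇒ [H₂] = 0.0709 mol L⁻¹

[H₂] = 0.0709 mol L⁻¹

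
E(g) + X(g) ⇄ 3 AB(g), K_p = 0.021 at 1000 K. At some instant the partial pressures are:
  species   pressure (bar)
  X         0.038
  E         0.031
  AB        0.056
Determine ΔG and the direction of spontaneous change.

ΔG = 16.3 kJ/mol; the forward reaction is non-spontaneous

Q_p = P(AB)³ / (P(E)·P(X)) = (0.056)³ / ((0.031)·(0.038)) = 0.149
ΔG = RT ln(Q_p/K_p) = (8.314 J mol⁻¹ K⁻¹)(1000 K) × ln(0.149/0.021)
   = (8.314 kJ/mol)(1.959) = 16.3 kJ/mol
ΔG > 0, so the forward reaction is non-spontaneous (proceeds in reverse).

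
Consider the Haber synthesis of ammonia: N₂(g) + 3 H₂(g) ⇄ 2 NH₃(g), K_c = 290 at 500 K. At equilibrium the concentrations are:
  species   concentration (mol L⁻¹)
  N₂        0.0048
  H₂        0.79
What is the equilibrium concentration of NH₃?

[NH₃] = 0.83 mol L⁻¹

At equilibrium, K_c = [NH₃]² / ([N₂]·[H₂]³) = 290.
([NH₃])² / ((0.0048)·(0.79)³) = 290
[NH₃]² = 0.686 ⇒ [NH₃] = 0.83 mol L⁻¹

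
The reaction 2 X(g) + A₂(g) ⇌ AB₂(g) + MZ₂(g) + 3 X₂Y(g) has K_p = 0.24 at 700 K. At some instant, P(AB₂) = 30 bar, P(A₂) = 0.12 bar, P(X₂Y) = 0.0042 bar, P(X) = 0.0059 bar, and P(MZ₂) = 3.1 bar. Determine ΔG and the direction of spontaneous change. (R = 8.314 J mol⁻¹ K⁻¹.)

ΔG = 11.2 kJ/mol; the forward reaction is non-spontaneous

Q_p = P(AB₂)·P(MZ₂)·P(X₂Y)³ / (P(X)²·P(A₂)) = (30)·(3.1)·(0.0042)³ / ((0.0059)²·(0.12)) = 1.65
ΔG = RT ln(Q_p/K_p) = (8.314 J mol⁻¹ K⁻¹)(700 K) × ln(1.65/0.24)
   = (5.820 kJ/mol)(1.928) = 11.2 kJ/mol
ΔG > 0, so the forward reaction is non-spontaneous (proceeds in reverse).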